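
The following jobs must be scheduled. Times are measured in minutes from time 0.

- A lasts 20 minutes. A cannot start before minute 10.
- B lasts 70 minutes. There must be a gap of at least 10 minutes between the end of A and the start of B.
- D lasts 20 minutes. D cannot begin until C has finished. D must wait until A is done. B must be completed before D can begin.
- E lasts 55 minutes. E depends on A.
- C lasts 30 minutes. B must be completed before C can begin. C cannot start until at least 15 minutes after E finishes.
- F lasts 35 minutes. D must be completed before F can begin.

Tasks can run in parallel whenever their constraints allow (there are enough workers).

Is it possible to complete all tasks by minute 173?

No

A cannot begin until its own release at minute 10. It runs from minute 10 to 10 + 20 = minute 30.
After A (finishes minute 30), E can start at minute 30 and finishes at minute 85.
B cannot begin until A (finishes minute 30, plus 10-minute gap → minute 40). It runs from minute 40 to 40 + 70 = minute 110.
C has to wait for B (finishes minute 110); E (finishes minute 85, plus 15-minute gap → minute 100). The latest of these is minute 110, so C runs minute 110 to 110 + 30 = minute 140.
D cannot start until C (finishes minute 140); A (finishes minute 30); B (finishes minute 110). The controlling bound is minute 140, so D finishes at 140 + 20 = minute 160.
F waits on D (finishes minute 160), so it starts at minute 160 and finishes at 160 + 35 = minute 195.
The earliest everything can be done is minute 195, which is after the deadline of 173, so it is not possible.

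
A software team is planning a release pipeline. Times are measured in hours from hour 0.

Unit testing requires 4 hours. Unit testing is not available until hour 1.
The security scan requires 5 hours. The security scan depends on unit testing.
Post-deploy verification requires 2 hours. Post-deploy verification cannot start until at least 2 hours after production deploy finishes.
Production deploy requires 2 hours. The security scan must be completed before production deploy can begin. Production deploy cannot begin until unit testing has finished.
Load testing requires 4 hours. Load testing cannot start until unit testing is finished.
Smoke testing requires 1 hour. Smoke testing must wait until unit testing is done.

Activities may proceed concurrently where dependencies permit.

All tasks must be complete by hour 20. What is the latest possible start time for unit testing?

Nothing follows post-deploy verification; the deadline of hour 20 is its only limit. It must start by 20 − 2 = hour 18.
Production deploy must finish before post-deploy verification (must start by hour 18, minus 2-hour gap → hour 16). With a 2-hour duration, production deploy must start by 16 − 2 = hour 14.
The security scan must finish before production deploy (must start by hour 14). With a 5-hour duration, the security scan must start by 14 − 5 = hour 9.
Nothing follows smoke testing; the deadline of hour 20 is its only limit. It must start by 20 − 1 = hour 19.
Nothing follows load testing; the deadline of hour 20 is its only limit. It must start by 20 − 4 = hour 16.
Unit testing must finish in time for the security scan (must start by hour 9); smoke testing (must start by hour 19); load testing (must start by hour 16); production deploy (must start by hour 14). The tightest is hour 9, so unit testing must start by 9 − 4 = hour 5.

5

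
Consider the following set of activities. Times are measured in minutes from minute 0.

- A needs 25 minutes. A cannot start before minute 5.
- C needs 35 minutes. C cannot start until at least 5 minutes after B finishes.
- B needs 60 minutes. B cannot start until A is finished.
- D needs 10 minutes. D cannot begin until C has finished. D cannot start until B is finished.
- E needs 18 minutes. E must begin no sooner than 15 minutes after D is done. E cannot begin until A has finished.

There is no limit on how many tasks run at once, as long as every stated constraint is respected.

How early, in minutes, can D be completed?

A cannot begin until its own release at minute 5. It runs from minute 5 to 5 + 25 = minute 30.
After A (finishes minute 30), B can start at minute 30 and finishes at minute 90.
C waits on B (finishes minute 90, plus 5-minute gap → minute 95), so it starts at minute 95 and finishes at 95 + 35 = minute 130.
D has to wait for C (finishes minute 130); B (finishes minute 90). The latest of these is minute 130, so D runs minute 130 to 130 + 10 = minute 140.

140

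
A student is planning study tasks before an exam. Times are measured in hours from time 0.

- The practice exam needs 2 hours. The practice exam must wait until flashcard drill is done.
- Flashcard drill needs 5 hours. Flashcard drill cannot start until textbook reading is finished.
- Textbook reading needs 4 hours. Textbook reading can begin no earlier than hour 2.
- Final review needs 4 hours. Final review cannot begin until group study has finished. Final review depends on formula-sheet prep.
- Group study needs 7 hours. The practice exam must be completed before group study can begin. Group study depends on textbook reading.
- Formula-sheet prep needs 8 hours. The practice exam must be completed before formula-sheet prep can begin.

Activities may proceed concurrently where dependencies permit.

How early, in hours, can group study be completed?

20

Textbook reading cannot begin until its own release at hour 2. It runs from hour 2 to 2 + 4 = hour 6.
After textbook reading (finishes hour 6), flashcard drill can start at hour 6 and finishes at hour 11.
After flashcard drill (finishes hour 11), the practice exam can start at hour 11 and finishes at hour 13.
Group study has to wait for the practice exam (finishes hour 13); textbook reading (finishes hour 6). The latest of these is hour 13, so group study runs hour 13 to 13 + 7 = hour 20.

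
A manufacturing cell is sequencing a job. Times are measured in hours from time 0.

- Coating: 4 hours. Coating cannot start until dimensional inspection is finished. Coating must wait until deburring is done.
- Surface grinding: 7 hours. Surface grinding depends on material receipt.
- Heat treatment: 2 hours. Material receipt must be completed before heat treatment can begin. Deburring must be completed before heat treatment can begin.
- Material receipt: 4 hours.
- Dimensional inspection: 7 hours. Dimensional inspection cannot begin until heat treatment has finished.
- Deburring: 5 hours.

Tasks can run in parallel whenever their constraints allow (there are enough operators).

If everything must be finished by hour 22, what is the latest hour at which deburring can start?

4

Coating has no dependents, so it just needs to finish by hour 22. Starting by 22 − 4 = hour 18 achieves that.
Dimensional inspection has to be done before coating (must start by hour 18). That means finishing by hour 18, i.e. starting by 18 − 7 = hour 11.
Heat treatment must finish before dimensional inspection (must start by hour 11). With a 2-hour duration, heat treatment must start by 11 − 2 = hour 9.
Deburring must finish in time for heat treatment (must start by hour 9); coating (must start by hour 18). The tightest is hour 9, so deburring must start by 9 − 5 = hour 4.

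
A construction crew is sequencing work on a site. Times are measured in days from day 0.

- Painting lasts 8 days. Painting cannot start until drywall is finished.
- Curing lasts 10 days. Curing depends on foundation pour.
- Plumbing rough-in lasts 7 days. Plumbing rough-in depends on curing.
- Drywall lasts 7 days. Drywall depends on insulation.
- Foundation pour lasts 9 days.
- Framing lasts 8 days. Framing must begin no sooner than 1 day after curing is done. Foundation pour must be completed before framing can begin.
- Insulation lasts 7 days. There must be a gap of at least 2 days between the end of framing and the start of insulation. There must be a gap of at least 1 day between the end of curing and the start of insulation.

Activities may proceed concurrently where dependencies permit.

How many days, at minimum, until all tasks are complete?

Nothing blocks foundation pour, so it runs from day 0 to day 9.
After foundation pour (finishes day 9), curing can start at day 9 and finishes at day 19.
Plumbing rough-in cannot begin until curing (finishes day 19). It runs from day 19 to 19 + 7 = day 26.
Framing has to wait for curing (finishes day 19, plus 1-day gap → day 20); foundation pour (finishes day 9). The latest of these is day 20, so framing runs day 20 to 20 + 8 = day 28.
Insulation cannot start until framing (finishes day 28, plus 2-day gap → day 30); curing (finishes day 19, plus 1-day gap → day 20). The controlling bound is day 30, so insulation finishes at 30 + 7 = day 37.
Drywall cannot begin until insulation (finishes day 37). It runs from day 37 to 37 + 7 = day 44.
Painting waits on drywall (finishes day 44), so it starts at day 44 and finishes at 44 + 8 = day 52.
All tasks are finished once the last one completes. Finish times: Foundation pour at 9, Curing at 19, Framing at 28, Plumbing rough-in at 26, Insulation at 37, Drywall at 44, Painting at 52. The latest is day 52.

52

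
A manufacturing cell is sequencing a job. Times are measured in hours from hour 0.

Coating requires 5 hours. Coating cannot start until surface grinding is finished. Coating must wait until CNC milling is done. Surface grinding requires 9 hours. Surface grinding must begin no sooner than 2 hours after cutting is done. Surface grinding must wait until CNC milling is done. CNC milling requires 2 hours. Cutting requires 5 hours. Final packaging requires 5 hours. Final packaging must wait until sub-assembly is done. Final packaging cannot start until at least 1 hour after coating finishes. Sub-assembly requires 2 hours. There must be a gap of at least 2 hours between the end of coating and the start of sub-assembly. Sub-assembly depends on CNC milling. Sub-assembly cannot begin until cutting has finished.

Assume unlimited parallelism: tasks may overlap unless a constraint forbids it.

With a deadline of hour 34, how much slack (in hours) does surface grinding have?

Nothing blocks CNC milling, so it runs from hour 0 to hour 2.
Nothing blocks cutting, so it runs from hour 0 to hour 5.
Surface grinding has to wait for cutting (finishes hour 5, plus 2-hour gap → hour 7); CNC milling (finishes hour 2). The latest of these is hour 7, so surface grinding runs hour 7 to 7 + 9 = hour 16.

Working backward from the deadline:
Final packaging must finish by hour 34; it takes 5 hours, so it must start by 34 − 5 = hour 29.
Sub-assembly feeds into final packaging (must start by hour 29); so sub-assembly must finish by hour 29 and therefore start by hour 27.
Coating must finish in time for sub-assembly (must start by hour 27, minus 2-hour gap → hour 25); final packaging (must start by hour 29, minus 1-hour gap → hour 28). The tightest is hour 25, so coating must start by 25 − 5 = hour 20.
Since coating (must start by hour 20) depends on it, surface grinding must finish by hour 20. Backing off its 9-hour duration gives a latest start of hour 11.
So surface grinding can start as early as hour 7 and as late as hour 11, giving 11 − 7 = 4 hours of slack.

4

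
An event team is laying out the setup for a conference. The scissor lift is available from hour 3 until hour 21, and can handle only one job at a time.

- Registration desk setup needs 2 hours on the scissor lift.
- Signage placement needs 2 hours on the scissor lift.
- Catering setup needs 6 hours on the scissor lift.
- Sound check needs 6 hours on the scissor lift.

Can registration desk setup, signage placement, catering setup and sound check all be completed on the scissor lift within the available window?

The scissor lift window is 21 − 3 = 18 hours.
Running back to back, the jobs need 2 + 2 + 6 + 6 = 16 hours on the scissor lift.
Since 16 ≤ 18, they fit within the window.

Yes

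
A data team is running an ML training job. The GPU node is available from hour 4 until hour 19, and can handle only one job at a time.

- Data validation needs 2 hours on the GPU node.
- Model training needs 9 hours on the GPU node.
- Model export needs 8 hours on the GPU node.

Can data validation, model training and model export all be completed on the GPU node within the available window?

The GPU node window is 19 − 4 = 15 hours.
Running back to back, the jobs need 2 + 9 + 8 = 19 hours on the GPU node.
Since 19 > 15, they cannot all fit.

No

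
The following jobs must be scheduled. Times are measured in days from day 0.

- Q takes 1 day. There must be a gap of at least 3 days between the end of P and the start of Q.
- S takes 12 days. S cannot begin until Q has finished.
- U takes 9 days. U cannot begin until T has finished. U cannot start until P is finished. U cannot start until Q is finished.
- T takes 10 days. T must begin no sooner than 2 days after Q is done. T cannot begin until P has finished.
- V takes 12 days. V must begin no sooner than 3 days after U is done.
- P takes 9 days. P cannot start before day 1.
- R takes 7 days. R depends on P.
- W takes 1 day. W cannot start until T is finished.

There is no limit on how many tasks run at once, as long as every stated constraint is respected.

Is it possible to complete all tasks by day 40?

P cannot begin until its own release at day 1. It runs from day 1 to 1 + 9 = day 10.
R waits on P (finishes day 10), so it starts at day 10 and finishes at 10 + 7 = day 17.
Q cannot begin until P (finishes day 10, plus 3-day gap → day 13). It runs from day 13 to 13 + 1 = day 14.
For T: Q (finishes day 14, plus 2-day gap → day 16); P (finishes day 10). Taking the maximum gives a start of day 16, and it finishes at 16 + 10 = day 26.
W cannot begin until T (finishes day 26). It runs from day 26 to 26 + 1 = day 27.
U cannot start until T (finishes day 26); P (finishes day 10); Q (finishes day 14). The controlling bound is day 26, so U finishes at 26 + 9 = day 35.
V waits on U (finishes day 35, plus 3-day gap → day 38), so it starts at day 38 and finishes at 38 + 12 = day 50.
S waits on Q (finishes day 14), so it starts at day 14 and finishes at 14 + 12 = day 26.
The earliest everything can be done is day 50, which is after the deadline of 40, so it is not possible.

No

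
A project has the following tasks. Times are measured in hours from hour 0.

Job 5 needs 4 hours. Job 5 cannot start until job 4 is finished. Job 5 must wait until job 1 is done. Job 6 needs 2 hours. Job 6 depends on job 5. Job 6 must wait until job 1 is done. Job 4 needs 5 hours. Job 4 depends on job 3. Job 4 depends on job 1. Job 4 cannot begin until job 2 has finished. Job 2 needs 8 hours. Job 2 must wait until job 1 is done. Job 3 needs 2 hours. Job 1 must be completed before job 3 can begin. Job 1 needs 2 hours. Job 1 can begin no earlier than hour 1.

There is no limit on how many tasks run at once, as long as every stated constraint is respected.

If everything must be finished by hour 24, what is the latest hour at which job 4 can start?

Job 6 has no dependents, so it just needs to finish by hour 24. Starting by 24 − 2 = hour 22 achieves that.
Job 5 must finish before job 6 (must start by hour 22). With a 4-hour duration, job 5 must start by 22 − 4 = hour 18.
Job 4 has to be done before job 5 (must start by hour 18). That means finishing by hour 18, i.e. starting by 18 − 5 = hour 13.

13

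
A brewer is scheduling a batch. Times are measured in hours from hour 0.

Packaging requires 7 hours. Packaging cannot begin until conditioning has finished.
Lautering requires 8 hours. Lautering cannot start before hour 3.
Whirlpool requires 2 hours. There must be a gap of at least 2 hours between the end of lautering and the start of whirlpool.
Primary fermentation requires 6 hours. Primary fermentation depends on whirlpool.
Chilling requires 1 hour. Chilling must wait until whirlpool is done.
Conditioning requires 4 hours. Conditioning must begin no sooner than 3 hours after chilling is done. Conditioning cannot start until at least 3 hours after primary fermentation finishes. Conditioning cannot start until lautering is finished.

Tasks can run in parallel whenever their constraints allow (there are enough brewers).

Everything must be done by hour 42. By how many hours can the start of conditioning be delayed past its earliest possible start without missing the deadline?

7

Lautering cannot begin until its own release at hour 3. It runs from hour 3 to 3 + 8 = hour 11.
Whirlpool waits on lautering (finishes hour 11, plus 2-hour gap → hour 13), so it starts at hour 13 and finishes at 13 + 2 = hour 15.
Primary fermentation waits on whirlpool (finishes hour 15), so it starts at hour 15 and finishes at 15 + 6 = hour 21.
Chilling cannot begin until whirlpool (finishes hour 15). It runs from hour 15 to 15 + 1 = hour 16.
Conditioning cannot start until chilling (finishes hour 16, plus 3-hour gap → hour 19); primary fermentation (finishes hour 21, plus 3-hour gap → hour 24); lautering (finishes hour 11). The controlling bound is hour 24, so conditioning finishes at 24 + 4 = hour 28.

Working backward from the deadline:
Packaging must finish by hour 42; it takes 7 hours, so it must start by 42 − 7 = hour 35.
Conditioning has to be done before packaging (must start by hour 35). That means finishing by hour 35, i.e. starting by 35 − 4 = hour 31.
So conditioning can start as early as hour 24 and as late as hour 31, giving 31 − 24 = 7 hours of slack.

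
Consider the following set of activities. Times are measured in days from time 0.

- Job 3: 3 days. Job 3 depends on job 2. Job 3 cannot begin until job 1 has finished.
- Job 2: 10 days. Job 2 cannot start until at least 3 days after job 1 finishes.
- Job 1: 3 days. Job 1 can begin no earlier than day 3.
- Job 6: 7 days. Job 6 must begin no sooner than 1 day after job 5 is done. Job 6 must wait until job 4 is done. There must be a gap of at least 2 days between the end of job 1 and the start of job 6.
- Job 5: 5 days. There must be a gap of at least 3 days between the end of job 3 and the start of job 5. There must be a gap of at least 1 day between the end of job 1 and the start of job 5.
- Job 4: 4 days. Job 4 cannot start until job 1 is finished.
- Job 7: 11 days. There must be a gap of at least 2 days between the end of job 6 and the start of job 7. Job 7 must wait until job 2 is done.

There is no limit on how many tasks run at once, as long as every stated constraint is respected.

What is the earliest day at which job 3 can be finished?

After its own release at day 3, job 1 can start at day 3 and finishes at day 6.
Job 2 waits on job 1 (finishes day 6, plus 3-day gap → day 9), so it starts at day 9 and finishes at 9 + 10 = day 19.
Job 3 has to wait for job 2 (finishes day 19); job 1 (finishes day 6). The latest of these is day 19, so job 3 runs day 19 to 19 + 3 = day 22.

22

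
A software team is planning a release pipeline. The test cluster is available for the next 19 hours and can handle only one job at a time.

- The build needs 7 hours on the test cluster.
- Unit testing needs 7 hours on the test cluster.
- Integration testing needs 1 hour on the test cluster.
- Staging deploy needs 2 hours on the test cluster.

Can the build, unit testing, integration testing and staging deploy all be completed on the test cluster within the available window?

Running back to back, the jobs need 7 + 7 + 1 + 2 = 17 hours on the test cluster.
Since 17 ≤ 19, they fit within the window.

Yes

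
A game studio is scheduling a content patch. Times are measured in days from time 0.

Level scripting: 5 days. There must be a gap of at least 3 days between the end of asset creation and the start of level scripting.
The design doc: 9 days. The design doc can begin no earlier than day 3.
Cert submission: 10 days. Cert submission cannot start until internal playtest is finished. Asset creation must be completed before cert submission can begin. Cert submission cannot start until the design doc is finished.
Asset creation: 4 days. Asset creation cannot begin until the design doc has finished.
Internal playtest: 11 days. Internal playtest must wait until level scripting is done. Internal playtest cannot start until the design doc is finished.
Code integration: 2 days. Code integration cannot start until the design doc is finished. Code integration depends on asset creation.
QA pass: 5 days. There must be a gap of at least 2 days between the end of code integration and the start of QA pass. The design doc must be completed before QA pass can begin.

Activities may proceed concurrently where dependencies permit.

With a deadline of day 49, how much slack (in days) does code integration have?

After its own release at day 3, the design doc can start at day 3 and finishes at day 12.
After the design doc (finishes day 12), asset creation can start at day 12 and finishes at day 16.
Code integration cannot start until the design doc (finishes day 12); asset creation (finishes day 16). The controlling bound is day 16, so code integration finishes at 16 + 2 = day 18.

Working backward from the deadline:
QA pass must finish by day 49; it takes 5 days, so it must start by 49 − 5 = day 44.
Code integration feeds into QA pass (must start by day 44, minus 2-day gap → day 42); so code integration must finish by day 42 and therefore start by day 40.
So code integration can start as early as day 16 and as late as day 40, giving 40 − 16 = 24 days of slack.

24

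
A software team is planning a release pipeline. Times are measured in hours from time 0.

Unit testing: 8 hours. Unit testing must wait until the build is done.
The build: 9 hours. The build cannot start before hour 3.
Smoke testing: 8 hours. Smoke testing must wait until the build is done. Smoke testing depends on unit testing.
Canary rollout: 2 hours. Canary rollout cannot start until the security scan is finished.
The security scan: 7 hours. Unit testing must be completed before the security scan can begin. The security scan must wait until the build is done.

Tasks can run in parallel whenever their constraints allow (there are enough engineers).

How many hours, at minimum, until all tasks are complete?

29

The build cannot begin until its own release at hour 3. It runs from hour 3 to 3 + 9 = hour 12.
Unit testing waits on the build (finishes hour 12), so it starts at hour 12 and finishes at 12 + 8 = hour 20.
Smoke testing needs all of the build (finishes hour 12); unit testing (finishes hour 20). That puts its earliest start at hour 20; it finishes at 20 + 8 = hour 28.
The security scan needs all of unit testing (finishes hour 20); the build (finishes hour 12). That puts its earliest start at hour 20; it finishes at 20 + 7 = hour 27.
Canary rollout waits on the security scan (finishes hour 27), so it starts at hour 27 and finishes at 27 + 2 = hour 29.
All tasks are finished once the last one completes. Finish times: The build at 12, Unit testing at 20, The security scan at 27, Smoke testing at 28, Canary rollout at 29. The latest is hour 29.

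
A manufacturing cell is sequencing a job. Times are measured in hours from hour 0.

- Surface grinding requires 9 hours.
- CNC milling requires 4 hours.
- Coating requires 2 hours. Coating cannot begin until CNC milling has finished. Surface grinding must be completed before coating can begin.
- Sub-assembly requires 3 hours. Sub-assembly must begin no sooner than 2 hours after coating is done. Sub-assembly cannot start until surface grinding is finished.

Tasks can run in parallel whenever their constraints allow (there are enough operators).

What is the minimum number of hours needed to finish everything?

16

Surface grinding has no prerequisites, so it starts at hour 0 and finishes at hour 9.
Nothing blocks CNC milling, so it runs from hour 0 to hour 4.
For coating: CNC milling (finishes hour 4); surface grinding (finishes hour 9). Taking the maximum gives a start of hour 9, and it finishes at 9 + 2 = hour 11.
For sub-assembly: coating (finishes hour 11, plus 2-hour gap → hour 13); surface grinding (finishes hour 9). Taking the maximum gives a start of hour 13, and it finishes at 13 + 3 = hour 16.
All tasks are finished once the last one completes. Finish times: CNC milling at 4, Surface grinding at 9, Coating at 11, Sub-assembly at 16. The latest is hour 16.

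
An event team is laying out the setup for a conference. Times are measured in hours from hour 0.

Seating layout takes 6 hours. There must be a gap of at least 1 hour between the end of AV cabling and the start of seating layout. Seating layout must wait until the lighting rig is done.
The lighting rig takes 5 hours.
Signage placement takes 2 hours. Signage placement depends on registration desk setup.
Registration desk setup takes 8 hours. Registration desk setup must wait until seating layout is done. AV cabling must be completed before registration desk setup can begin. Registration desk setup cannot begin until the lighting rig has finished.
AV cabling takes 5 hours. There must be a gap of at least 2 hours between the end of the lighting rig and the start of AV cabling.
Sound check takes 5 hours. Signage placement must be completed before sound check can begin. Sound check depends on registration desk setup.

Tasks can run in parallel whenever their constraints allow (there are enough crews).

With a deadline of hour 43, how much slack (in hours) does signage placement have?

The lighting rig has no prerequisites, so it starts at hour 0 and finishes at hour 5.
AV cabling cannot begin until the lighting rig (finishes hour 5, plus 2-hour gap → hour 7). It runs from hour 7 to 7 + 5 = hour 12.
Seating layout has to wait for AV cabling (finishes hour 12, plus 1-hour gap → hour 13); the lighting rig (finishes hour 5). The latest of these is hour 13, so seating layout runs hour 13 to 13 + 6 = hour 19.
Registration desk setup cannot start until seating layout (finishes hour 19); AV cabling (finishes hour 12); the lighting rig (finishes hour 5). The controlling bound is hour 19, so registration desk setup finishes at 19 + 8 = hour 27.
Signage placement cannot begin until registration desk setup (finishes hour 27). It runs from hour 27 to 27 + 2 = hour 29.

Working backward from the deadline:
Sound check must finish by hour 43; it takes 5 hours, so it must start by 43 − 5 = hour 38.
Signage placement must finish before sound check (must start by hour 38). With a 2-hour duration, signage placement must start by 38 − 2 = hour 36.
So signage placement can start as early as hour 27 and as late as hour 36, giving 36 − 27 = 9 hours of slack.

9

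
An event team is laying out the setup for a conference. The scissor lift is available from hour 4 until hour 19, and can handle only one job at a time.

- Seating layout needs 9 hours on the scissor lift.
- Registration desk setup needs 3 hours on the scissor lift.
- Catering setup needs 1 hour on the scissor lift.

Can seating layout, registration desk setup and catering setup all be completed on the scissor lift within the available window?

Yes

The scissor lift window is 19 − 4 = 15 hours.
Running back to back, the jobs need 9 + 3 + 1 = 13 hours on the scissor lift.
Since 13 ≤ 15, they fit within the window.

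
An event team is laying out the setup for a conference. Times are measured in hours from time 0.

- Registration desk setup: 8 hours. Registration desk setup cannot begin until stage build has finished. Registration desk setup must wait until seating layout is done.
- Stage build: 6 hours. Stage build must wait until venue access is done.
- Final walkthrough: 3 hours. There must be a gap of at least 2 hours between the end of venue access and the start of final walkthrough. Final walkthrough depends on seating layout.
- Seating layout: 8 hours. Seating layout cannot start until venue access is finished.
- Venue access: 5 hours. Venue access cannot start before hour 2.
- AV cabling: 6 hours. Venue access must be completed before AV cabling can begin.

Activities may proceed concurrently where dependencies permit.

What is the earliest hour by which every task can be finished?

23

After its own release at hour 2, venue access can start at hour 2 and finishes at hour 7.
After venue access (finishes hour 7), seating layout can start at hour 7 and finishes at hour 15.
Final walkthrough needs all of venue access (finishes hour 7, plus 2-hour gap → hour 9); seating layout (finishes hour 15). That puts its earliest start at hour 15; it finishes at 15 + 3 = hour 18.
After venue access (finishes hour 7), AV cabling can start at hour 7 and finishes at hour 13.
Stage build waits on venue access (finishes hour 7), so it starts at hour 7 and finishes at 7 + 6 = hour 13.
For registration desk setup: stage build (finishes hour 13); seating layout (finishes hour 15). Taking the maximum gives a start of hour 15, and it finishes at 15 + 8 = hour 23.
All tasks are finished once the last one completes. Finish times: Venue access at 7, Stage build at 13, AV cabling at 13, Seating layout at 15, Registration desk setup at 23, Final walkthrough at 18. The latest is hour 23.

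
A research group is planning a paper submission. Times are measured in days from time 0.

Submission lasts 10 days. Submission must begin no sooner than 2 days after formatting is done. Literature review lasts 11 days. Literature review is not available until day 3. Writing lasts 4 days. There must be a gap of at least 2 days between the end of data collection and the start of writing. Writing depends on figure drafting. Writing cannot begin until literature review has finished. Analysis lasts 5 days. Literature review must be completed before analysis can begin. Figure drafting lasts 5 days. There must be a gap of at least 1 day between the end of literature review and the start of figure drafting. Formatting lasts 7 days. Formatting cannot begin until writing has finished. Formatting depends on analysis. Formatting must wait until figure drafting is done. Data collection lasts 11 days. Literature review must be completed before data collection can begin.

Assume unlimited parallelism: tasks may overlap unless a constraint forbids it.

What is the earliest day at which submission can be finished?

50

Literature review waits on its own release at day 3, so it starts at day 3 and finishes at 3 + 11 = day 14.
Figure drafting waits on literature review (finishes day 14, plus 1-day gap → day 15), so it starts at day 15 and finishes at 15 + 5 = day 20.
Analysis waits on literature review (finishes day 14), so it starts at day 14 and finishes at 14 + 5 = day 19.
Data collection cannot begin until literature review (finishes day 14). It runs from day 14 to 14 + 11 = day 25.
For writing: data collection (finishes day 25, plus 2-day gap → day 27); figure drafting (finishes day 20); literature review (finishes day 14). Taking the maximum gives a start of day 27, and it finishes at 27 + 4 = day 31.
Formatting cannot start until writing (finishes day 31); analysis (finishes day 19); figure drafting (finishes day 20). The controlling bound is day 31, so formatting finishes at 31 + 7 = day 38.
Submission cannot begin until formatting (finishes day 38, plus 2-day gap → day 40). It runs from day 40 to 40 + 10 = day 50.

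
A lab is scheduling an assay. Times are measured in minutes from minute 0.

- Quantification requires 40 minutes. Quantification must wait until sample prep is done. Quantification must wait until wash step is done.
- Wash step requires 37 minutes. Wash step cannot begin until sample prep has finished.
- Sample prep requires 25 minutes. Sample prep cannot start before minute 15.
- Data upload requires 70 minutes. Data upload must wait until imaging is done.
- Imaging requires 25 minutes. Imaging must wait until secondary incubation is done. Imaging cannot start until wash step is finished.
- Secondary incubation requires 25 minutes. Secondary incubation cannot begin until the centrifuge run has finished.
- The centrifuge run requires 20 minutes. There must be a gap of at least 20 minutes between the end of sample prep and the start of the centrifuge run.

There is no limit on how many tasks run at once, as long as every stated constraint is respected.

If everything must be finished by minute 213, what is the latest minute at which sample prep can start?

28

Data upload must finish by minute 213; it takes 70 minutes, so it must start by 213 − 70 = minute 143.
Since data upload (must start by minute 143) depends on it, imaging must finish by minute 143. Backing off its 25-minute duration gives a latest start of minute 118.
Secondary incubation feeds into imaging (must start by minute 118); so secondary incubation must finish by minute 118 and therefore start by minute 93.
The centrifuge run must finish before secondary incubation (must start by minute 93). With a 20-minute duration, the centrifuge run must start by 93 − 20 = minute 73.
To finish by minute 213, quantification (duration 40) must start no later than minute 173.
For wash step: imaging (must start by minute 118); quantification (must start by minute 173). The most restrictive is minute 118; with a 37-minute duration, wash step must start by minute 81.
Sample prep has several dependents: the centrifuge run (must start by minute 73, minus 20-minute gap → minute 53); wash step (must start by minute 81); quantification (must start by minute 173). The earliest of those limits is minute 53, so sample prep must start by 53 − 25 = minute 28.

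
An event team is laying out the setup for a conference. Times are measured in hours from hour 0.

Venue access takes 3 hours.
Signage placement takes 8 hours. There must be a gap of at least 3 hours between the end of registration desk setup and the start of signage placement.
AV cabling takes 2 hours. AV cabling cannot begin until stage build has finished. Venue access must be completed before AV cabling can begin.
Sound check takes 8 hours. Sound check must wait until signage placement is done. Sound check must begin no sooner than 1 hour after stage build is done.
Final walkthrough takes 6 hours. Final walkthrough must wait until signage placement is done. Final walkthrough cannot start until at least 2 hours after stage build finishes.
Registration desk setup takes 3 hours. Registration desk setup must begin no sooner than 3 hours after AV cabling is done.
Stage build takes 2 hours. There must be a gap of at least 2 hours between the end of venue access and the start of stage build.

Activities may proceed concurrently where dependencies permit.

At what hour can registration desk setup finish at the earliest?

15

Venue access can start immediately at hour 0; it finishes at hour 3.
After venue access (finishes hour 3, plus 2-hour gap → hour 5), stage build can start at hour 5 and finishes at hour 7.
AV cabling has to wait for stage build (finishes hour 7); venue access (finishes hour 3). The latest of these is hour 7, so AV cabling runs hour 7 to 7 + 2 = hour 9.
After AV cabling (finishes hour 9, plus 3-hour gap → hour 12), registration desk setup can start at hour 12 and finishes at hour 15.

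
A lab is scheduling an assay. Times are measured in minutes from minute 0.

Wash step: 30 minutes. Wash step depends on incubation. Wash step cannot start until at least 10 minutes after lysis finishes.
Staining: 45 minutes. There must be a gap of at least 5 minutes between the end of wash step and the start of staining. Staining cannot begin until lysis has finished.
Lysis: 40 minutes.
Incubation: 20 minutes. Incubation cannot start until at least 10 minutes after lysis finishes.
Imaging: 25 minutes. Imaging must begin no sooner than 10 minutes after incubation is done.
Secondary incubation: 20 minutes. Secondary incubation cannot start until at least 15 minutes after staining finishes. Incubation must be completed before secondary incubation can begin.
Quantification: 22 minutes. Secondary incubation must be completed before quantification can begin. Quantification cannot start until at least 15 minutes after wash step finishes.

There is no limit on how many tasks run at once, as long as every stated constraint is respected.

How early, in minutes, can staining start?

105

Lysis has no prerequisites, so it starts at minute 0 and finishes at minute 40.
Incubation waits on lysis (finishes minute 40, plus 10-minute gap → minute 50), so it starts at minute 50 and finishes at 50 + 20 = minute 70.
Wash step needs all of incubation (finishes minute 70); lysis (finishes minute 40, plus 10-minute gap → minute 50). That puts its earliest start at minute 70; it finishes at 70 + 30 = minute 100.
Staining waits on wash step (finishes minute 100, plus 5-minute gap → minute 105); lysis (finishes minute 40). The latest of these is minute 105, which is the earliest staining can start.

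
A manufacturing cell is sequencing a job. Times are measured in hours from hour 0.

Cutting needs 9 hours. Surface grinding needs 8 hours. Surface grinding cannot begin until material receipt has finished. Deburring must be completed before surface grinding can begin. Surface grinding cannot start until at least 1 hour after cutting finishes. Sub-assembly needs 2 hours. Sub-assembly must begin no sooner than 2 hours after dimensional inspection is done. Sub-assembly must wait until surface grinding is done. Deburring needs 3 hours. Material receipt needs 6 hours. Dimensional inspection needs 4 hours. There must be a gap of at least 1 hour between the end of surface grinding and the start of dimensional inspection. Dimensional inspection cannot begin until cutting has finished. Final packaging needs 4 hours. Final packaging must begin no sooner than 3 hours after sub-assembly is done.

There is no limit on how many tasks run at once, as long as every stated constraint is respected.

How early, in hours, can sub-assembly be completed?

Nothing blocks deburring, so it runs from hour 0 to hour 3.
Cutting can start immediately at hour 0; it finishes at hour 9.
Nothing blocks material receipt, so it runs from hour 0 to hour 6.
Surface grinding has to wait for material receipt (finishes hour 6); deburring (finishes hour 3); cutting (finishes hour 9, plus 1-hour gap → hour 10). The latest of these is hour 10, so surface grinding runs hour 10 to 10 + 8 = hour 18.
For dimensional inspection: surface grinding (finishes hour 18, plus 1-hour gap → hour 19); cutting (finishes hour 9). Taking the maximum gives a start of hour 19, and it finishes at 19 + 4 = hour 23.
Sub-assembly needs all of dimensional inspection (finishes hour 23, plus 2-hour gap → hour 25); surface grinding (finishes hour 18). That puts its earliest start at hour 25; it finishes at 25 + 2 = hour 27.

27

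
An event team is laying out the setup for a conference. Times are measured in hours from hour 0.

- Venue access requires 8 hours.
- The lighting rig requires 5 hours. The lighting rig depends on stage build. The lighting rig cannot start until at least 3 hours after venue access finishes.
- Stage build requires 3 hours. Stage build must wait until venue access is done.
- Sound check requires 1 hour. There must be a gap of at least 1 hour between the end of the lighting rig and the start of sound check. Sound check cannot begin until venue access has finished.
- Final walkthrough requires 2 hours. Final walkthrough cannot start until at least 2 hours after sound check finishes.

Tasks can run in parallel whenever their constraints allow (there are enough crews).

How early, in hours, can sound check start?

17

Nothing blocks venue access, so it runs from hour 0 to hour 8.
Stage build waits on venue access (finishes hour 8), so it starts at hour 8 and finishes at 8 + 3 = hour 11.
The lighting rig has to wait for stage build (finishes hour 11); venue access (finishes hour 8, plus 3-hour gap → hour 11). The latest of these is hour 11, so the lighting rig runs hour 11 to 11 + 5 = hour 16.
Sound check waits on the lighting rig (finishes hour 16, plus 1-hour gap → hour 17); venue access (finishes hour 8). The latest of these is hour 17, which is the earliest sound check can start.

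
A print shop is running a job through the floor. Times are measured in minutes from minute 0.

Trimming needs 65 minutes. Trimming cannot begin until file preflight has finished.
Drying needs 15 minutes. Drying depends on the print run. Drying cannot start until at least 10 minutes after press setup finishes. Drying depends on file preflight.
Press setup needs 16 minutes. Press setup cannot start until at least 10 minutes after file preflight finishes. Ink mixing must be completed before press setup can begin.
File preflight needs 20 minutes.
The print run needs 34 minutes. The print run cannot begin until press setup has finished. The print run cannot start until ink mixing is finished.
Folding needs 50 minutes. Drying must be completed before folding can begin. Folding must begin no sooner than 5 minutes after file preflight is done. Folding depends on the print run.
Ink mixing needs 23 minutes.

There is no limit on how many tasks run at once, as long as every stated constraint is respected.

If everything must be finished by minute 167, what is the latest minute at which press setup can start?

52

To finish by minute 167, folding (duration 50) must start no later than minute 117.
Drying feeds into folding (must start by minute 117); so drying must finish by minute 117 and therefore start by minute 102.
The print run feeds drying (must start by minute 102); folding (must start by minute 117). Taking the minimum, the print run must finish by minute 102 and start by 102 − 34 = minute 68.
For press setup: the print run (must start by minute 68); drying (must start by minute 102, minus 10-minute gap → minute 92). The most restrictive is minute 68; with a 16-minute duration, press setup must start by minute 52.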